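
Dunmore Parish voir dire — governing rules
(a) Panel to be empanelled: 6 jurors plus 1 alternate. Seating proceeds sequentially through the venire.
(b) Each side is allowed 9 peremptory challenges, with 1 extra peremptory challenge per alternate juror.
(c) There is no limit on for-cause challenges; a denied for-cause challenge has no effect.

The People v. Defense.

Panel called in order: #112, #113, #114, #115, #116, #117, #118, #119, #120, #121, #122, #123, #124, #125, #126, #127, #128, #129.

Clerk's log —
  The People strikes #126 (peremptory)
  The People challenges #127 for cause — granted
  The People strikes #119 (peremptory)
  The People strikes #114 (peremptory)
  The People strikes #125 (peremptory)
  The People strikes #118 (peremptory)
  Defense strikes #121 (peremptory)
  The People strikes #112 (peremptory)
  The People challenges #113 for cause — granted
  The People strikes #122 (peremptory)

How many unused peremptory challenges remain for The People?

3

The People allotment: 9 base + 1 × 1 alternate = 10.
The People peremptories used: #126, #119, #114, #125, #118, #112, #122 — 7 (for-cause on #127, #113 don't count).
Remaining: 10 − 7 = 3.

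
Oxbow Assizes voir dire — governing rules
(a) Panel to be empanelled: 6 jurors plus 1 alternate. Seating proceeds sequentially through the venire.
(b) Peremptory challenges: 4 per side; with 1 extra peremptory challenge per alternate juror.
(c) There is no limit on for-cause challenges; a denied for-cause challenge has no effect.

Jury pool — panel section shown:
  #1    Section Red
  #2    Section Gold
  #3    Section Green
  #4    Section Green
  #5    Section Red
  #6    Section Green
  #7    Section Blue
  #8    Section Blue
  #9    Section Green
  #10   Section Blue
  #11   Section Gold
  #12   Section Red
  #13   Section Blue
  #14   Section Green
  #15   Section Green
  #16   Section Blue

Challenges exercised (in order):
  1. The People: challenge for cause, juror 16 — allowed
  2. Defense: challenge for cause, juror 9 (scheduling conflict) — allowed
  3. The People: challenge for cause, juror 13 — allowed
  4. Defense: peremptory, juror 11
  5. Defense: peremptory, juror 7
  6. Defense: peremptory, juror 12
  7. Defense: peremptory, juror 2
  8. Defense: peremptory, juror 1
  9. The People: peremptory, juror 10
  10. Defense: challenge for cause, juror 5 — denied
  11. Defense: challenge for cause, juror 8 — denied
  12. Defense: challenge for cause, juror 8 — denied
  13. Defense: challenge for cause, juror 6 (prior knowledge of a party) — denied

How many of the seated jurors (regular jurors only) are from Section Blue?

Removed: #1, #2, #7, #9, #10, #11, #12, #13, #16.
Seated jurors 1–6: #3, #4, #5, #6, #8, #14 (alternates #15 not counted).
Of those, in Section Blue: #8 → 1.

1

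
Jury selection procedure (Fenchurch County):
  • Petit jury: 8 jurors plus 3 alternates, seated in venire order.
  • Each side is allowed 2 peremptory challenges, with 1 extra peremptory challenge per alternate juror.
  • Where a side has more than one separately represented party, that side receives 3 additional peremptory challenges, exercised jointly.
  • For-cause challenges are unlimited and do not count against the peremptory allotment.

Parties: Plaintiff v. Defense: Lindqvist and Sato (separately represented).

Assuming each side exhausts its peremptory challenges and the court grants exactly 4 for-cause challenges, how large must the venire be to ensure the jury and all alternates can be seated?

28

Seats to fill: 8 + 3 alternates = 11.
Peremptories — Plaintiff: 2 + 1×3 = 5; Defense: 2 + 1×3 + 3 = 8; total 13.
For-cause removals: 4.
Minimum venire: 11 + 13 + 4 = 28.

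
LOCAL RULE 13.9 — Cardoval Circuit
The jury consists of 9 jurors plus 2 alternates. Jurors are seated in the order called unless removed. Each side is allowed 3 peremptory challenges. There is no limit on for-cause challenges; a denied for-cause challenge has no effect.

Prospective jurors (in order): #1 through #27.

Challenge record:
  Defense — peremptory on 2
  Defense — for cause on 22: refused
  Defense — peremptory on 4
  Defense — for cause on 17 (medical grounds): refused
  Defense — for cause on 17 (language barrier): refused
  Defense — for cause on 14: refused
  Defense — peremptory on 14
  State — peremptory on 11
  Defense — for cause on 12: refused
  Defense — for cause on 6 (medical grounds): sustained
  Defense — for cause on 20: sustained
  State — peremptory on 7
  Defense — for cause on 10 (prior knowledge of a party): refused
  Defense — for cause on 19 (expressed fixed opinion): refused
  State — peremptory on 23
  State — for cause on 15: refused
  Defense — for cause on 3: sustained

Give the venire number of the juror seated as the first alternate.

Removed: #2, #3, #4, #6, #7, #11, #14, #20, #23. (#10, #12, #15, #17, #19, #22 stay — for-cause denied.)
Seating in order: seats 1–9 → #1, #5, #8, #9, #10, #12, #13, #15, #16; alternates → #17, #18.
So alternate 1 is #17.

17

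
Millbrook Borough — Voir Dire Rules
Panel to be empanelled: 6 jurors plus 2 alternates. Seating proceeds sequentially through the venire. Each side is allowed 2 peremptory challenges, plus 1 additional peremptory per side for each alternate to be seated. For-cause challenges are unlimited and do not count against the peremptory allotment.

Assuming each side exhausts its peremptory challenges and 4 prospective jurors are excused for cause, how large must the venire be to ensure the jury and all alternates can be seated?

20

Seats to fill: 6 + 2 alternates = 8.
Peremptories: 2 + 1×2 = 4 per side × 2 sides = 8.
For-cause removals: 4.
Minimum venire: 8 + 8 + 4 = 20.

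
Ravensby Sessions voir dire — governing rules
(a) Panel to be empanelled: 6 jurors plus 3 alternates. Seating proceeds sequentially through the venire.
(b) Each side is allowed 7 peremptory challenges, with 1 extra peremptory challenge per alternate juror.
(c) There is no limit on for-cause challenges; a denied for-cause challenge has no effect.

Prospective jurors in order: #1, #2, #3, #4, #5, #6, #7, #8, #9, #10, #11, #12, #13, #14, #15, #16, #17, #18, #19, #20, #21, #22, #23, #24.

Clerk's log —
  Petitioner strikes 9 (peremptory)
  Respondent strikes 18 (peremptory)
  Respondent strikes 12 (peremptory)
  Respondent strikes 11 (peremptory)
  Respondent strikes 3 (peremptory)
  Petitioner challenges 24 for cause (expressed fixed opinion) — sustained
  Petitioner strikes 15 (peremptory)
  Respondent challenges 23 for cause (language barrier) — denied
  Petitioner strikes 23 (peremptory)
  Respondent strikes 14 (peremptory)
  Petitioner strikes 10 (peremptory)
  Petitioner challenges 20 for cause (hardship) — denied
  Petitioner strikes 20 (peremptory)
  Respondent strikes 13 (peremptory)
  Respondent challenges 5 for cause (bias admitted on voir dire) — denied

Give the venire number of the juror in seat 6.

Removed: #3, #9, #10, #11, #12, #13, #14, #15, #18, #20, #23, #24. (#5 stays — for-cause denied.)
Seating in order: seats 1–6 → #1, #2, #4, #5, #6, #7; alternates → #8, #16, #17.
So seat 6 is #7.

7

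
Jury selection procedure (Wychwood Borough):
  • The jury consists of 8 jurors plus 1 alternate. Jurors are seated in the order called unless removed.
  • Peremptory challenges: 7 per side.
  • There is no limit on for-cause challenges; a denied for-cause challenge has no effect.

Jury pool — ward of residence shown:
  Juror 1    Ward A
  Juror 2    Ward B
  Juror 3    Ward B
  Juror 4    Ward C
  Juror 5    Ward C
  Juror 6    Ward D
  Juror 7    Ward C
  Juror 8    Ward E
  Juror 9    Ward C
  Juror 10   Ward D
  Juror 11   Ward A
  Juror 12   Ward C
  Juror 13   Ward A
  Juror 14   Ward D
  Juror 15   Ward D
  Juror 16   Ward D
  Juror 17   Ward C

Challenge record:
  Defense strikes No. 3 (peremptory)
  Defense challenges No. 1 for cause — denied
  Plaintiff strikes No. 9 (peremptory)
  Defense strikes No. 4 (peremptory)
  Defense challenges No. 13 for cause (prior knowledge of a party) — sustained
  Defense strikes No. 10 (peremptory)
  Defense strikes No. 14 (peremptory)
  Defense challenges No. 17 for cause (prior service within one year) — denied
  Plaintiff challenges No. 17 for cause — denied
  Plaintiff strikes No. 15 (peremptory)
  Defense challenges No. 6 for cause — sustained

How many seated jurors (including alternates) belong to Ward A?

Removed: #3, #4, #6, #9, #10, #13, #14, #15.
Seated (9 incl. alternates): #1, #2, #5, #7, #8, #11, #12, #16, #17.
Of those, in Ward A: #1, #11 → 2.

2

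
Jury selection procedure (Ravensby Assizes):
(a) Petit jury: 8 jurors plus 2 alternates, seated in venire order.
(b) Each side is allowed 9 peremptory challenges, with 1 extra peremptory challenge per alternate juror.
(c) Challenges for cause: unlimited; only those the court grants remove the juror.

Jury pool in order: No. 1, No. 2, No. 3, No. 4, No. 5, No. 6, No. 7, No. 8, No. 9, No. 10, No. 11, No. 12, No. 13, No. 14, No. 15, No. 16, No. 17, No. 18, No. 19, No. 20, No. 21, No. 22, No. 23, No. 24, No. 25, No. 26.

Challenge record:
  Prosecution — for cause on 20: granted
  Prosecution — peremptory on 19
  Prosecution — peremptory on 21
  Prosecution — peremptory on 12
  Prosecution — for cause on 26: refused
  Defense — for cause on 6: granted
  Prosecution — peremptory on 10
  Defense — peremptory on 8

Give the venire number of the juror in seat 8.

Removed: #6, #8, #10, #12, #19, #20, #21. (#26 stays — for-cause denied.)
Seating in order: seats 1–8 → #1, #2, #3, #4, #5, #7, #9, #11; alternates → #13, #14.
So seat 8 is #11.

11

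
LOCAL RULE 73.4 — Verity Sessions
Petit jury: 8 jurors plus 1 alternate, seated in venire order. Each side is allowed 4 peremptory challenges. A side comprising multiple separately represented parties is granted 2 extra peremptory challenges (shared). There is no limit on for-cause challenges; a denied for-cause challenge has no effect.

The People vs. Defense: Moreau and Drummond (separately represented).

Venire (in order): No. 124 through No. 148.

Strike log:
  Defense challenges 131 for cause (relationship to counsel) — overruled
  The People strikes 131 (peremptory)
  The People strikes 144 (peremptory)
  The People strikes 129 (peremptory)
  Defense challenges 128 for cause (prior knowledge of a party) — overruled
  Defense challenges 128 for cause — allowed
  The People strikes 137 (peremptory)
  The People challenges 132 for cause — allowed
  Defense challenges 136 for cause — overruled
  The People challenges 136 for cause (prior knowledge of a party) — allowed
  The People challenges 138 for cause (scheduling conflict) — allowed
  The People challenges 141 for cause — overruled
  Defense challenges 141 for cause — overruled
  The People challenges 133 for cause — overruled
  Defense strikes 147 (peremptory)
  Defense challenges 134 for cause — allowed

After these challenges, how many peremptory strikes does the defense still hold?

5

Defense allotment: 4 base + 2 multi-party = 6.
Defense peremptories used: #147 — 1 (for-cause on #131, #128, #128, #136, #141, #134 don't count).
Remaining: 6 − 1 = 5.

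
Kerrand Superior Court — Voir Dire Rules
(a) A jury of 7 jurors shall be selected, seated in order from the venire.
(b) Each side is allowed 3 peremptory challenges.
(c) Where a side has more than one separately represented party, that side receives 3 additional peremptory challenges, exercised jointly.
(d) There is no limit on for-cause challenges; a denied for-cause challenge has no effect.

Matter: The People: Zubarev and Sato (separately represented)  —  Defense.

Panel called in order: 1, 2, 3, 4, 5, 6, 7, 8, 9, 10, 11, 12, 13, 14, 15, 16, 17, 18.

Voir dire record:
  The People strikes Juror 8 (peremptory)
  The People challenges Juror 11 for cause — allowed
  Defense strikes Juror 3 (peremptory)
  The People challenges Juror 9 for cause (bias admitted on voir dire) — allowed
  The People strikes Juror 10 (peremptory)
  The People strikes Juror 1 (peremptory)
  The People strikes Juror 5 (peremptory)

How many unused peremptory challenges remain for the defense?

2

Defense allotment: 3.
Defense peremptories used: #3 — 1.
Remaining: 3 − 1 = 2.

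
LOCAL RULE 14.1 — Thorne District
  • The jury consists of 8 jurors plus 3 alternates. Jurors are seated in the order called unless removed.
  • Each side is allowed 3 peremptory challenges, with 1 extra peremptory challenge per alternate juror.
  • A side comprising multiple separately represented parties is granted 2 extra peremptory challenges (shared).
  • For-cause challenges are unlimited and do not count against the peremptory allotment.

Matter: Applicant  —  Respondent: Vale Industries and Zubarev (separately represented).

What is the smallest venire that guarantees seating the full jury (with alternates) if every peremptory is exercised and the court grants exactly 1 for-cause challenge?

Seats to fill: 8 + 3 alternates = 11.
Peremptories — Applicant: 3 + 1×3 = 6; Respondent: 3 + 1×3 + 2 = 8; total 14.
For-cause removals: 1.
Minimum venire: 11 + 14 + 1 = 26.

26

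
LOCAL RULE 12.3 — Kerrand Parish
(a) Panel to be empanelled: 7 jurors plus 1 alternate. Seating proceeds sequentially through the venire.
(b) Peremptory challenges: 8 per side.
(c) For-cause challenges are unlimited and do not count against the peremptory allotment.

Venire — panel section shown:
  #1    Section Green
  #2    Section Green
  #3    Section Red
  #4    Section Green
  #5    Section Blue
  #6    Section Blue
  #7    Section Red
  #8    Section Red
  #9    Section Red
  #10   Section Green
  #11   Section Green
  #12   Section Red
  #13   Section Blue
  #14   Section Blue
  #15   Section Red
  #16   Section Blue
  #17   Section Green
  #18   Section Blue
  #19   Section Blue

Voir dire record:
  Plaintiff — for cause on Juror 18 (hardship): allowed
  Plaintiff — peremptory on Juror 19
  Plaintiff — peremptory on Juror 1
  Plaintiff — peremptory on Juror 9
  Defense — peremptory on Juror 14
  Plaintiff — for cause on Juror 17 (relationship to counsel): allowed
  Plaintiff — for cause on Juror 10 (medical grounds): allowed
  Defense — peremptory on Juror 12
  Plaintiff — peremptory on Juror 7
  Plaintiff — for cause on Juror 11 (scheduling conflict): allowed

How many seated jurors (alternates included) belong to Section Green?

Removed: #1, #7, #9, #10, #11, #12, #14, #17, #18, #19.
Seated (8 incl. alternates): #2, #3, #4, #5, #6, #8, #13, #15.
Of those, in Section Green: #2, #4 → 2.

2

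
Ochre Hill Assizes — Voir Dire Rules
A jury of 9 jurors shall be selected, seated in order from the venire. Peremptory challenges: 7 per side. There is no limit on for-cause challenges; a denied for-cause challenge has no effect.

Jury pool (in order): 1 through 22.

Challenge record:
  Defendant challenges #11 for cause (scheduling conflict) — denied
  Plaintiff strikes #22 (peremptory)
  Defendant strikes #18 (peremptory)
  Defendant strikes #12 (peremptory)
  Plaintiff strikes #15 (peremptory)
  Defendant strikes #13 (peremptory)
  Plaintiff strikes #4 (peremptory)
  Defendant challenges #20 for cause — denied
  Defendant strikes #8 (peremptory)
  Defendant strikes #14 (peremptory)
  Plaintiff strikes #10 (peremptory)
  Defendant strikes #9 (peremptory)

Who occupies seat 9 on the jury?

17

Removed: #4, #8, #9, #10, #12, #13, #14, #15, #18, #22. (#11, #20 stay — for-cause denied.)
Filling seats in venire order through position 9: #1, #2, #3, #5, #6, #7, #11, #16, #17.
So seat 9 is #17.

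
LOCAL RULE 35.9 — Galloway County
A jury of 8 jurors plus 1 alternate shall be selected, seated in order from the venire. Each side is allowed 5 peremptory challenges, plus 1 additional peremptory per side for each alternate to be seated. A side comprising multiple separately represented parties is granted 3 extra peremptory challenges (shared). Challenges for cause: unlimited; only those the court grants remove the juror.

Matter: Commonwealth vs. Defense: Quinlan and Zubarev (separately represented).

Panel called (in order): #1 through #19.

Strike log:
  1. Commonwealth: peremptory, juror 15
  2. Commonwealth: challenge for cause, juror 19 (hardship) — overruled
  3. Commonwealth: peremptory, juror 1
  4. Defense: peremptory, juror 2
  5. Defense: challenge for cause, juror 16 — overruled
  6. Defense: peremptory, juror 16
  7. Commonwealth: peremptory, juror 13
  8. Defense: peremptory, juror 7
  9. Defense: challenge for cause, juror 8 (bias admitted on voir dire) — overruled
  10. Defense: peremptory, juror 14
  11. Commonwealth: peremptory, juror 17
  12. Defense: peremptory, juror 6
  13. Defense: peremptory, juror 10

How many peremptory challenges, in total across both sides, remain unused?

5

Commonwealth allotment: 5 base + 1 × 1 alternate = 6. Defense allotment: 5 base + 1 × 1 alternate + 3 multi-party = 9.
Commonwealth peremptories used: #15, #1, #13, #17 — 4 (the for-cause on #19 doesn't count).
Defense peremptories used: #2, #16, #7, #14, #6, #10 — 6 (for-cause on #16, #8 don't count).
Remaining: (6 − 4) + (9 − 6) = 5.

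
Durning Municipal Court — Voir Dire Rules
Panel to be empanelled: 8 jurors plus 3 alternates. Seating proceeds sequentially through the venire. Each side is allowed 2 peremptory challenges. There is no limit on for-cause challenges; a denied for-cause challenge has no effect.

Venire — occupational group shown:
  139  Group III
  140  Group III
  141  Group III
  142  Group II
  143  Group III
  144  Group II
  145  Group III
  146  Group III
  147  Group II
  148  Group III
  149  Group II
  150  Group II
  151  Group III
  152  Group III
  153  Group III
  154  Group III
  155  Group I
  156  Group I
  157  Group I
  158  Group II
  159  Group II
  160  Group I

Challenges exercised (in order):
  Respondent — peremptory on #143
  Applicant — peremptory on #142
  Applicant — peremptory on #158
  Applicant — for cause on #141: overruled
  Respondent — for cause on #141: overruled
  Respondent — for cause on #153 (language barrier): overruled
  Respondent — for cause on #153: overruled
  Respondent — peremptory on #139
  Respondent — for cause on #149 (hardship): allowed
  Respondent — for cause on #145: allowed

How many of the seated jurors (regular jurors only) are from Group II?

3

Removed: #139, #142, #143, #145, #149, #158.
Seated jurors 1–8: #140, #141, #144, #146, #147, #148, #150, #151 (alternates #152, #153, #154 not counted).
Of those, in Group II: #144, #147, #150 → 3.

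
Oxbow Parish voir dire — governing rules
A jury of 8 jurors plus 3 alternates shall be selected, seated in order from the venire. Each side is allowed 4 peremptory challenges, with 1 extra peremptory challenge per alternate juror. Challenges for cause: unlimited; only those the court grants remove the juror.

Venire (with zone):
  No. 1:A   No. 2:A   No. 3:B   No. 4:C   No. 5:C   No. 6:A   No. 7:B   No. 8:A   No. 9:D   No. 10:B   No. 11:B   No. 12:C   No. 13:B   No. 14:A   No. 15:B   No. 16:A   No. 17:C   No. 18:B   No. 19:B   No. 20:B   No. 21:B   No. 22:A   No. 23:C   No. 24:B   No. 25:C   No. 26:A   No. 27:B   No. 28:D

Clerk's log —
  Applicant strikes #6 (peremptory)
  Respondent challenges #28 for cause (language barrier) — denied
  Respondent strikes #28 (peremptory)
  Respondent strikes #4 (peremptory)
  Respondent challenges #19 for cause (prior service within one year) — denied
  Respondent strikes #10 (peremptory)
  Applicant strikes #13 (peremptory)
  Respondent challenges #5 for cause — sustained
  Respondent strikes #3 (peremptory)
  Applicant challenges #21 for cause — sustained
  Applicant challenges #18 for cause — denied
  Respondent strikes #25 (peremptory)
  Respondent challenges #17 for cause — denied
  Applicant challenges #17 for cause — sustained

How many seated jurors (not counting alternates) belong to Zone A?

4

Removed: #3, #4, #5, #6, #10, #13, #17, #21, #25, #28.
Seated jurors 1–8: #1, #2, #7, #8, #9, #11, #12, #14 (alternates #15, #16, #18 not counted).
Of those, in Zone A: #1, #2, #8, #14 → 4.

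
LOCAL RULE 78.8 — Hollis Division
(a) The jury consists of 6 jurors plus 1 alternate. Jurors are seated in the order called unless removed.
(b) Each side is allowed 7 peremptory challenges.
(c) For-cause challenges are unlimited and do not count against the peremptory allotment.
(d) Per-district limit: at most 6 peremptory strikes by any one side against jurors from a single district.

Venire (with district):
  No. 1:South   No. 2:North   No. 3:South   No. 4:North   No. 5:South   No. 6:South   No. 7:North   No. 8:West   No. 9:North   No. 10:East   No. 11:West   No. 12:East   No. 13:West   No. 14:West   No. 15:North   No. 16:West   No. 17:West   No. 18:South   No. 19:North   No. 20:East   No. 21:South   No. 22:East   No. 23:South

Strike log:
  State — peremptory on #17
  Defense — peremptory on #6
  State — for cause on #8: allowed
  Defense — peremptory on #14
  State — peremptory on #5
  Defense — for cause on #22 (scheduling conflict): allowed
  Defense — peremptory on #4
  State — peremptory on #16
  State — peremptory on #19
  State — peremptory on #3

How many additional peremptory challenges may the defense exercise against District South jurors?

4

Defense peremptories so far: #6, #14, #4 — 3 of 7 used, 4 left overall.
Against District South: #6 — 1 used; per-district cap 6 leaves 5.
Binding limit: min(4, 5) = 4.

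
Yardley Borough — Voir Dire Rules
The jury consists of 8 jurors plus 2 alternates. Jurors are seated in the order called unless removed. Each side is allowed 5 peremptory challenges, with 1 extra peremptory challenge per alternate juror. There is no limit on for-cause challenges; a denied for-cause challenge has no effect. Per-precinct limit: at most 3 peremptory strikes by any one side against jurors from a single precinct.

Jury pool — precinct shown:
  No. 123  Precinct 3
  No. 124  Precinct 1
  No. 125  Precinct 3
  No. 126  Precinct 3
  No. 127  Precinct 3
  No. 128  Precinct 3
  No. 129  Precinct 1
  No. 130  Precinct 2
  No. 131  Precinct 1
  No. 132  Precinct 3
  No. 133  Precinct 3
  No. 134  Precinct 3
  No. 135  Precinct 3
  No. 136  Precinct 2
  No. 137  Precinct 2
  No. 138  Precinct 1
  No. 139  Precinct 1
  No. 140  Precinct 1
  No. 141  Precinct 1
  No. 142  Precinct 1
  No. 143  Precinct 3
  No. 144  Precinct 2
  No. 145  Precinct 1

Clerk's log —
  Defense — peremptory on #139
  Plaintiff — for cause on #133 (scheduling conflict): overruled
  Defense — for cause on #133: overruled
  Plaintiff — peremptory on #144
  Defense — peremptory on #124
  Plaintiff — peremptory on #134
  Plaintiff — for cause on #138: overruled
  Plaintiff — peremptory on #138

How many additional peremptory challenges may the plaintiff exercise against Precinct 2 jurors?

2

Plaintiff peremptories so far: #144, #134, #138 — 3 of 7 used, 4 left overall.
Against Precinct 2: #144 — 1 used; per-precinct cap 3 leaves 2.
Binding limit: min(4, 2) = 2.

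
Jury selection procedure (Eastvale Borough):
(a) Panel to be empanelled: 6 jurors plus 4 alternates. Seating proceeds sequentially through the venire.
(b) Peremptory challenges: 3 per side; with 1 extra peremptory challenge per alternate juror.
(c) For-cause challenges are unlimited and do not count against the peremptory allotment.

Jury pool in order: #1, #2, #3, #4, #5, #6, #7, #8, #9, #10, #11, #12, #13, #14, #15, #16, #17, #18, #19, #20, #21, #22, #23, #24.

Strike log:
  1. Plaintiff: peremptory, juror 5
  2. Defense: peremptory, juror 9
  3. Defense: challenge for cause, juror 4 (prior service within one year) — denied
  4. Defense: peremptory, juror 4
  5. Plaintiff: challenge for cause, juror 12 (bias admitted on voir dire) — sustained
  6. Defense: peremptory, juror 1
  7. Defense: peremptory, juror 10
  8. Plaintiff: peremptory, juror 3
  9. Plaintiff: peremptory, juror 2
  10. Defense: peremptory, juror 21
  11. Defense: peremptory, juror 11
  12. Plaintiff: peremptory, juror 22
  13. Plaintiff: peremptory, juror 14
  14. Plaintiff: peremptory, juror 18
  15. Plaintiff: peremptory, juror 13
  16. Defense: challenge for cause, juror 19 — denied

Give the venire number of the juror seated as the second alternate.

Removed: #1, #2, #3, #4, #5, #9, #10, #11, #12, #13, #14, #18, #21, #22. (#19 stays — for-cause denied.)
Filling seats in venire order through position 8: #6, #7, #8, #15, #16, #17, #19, #20.
So alternate 2 is #20.

20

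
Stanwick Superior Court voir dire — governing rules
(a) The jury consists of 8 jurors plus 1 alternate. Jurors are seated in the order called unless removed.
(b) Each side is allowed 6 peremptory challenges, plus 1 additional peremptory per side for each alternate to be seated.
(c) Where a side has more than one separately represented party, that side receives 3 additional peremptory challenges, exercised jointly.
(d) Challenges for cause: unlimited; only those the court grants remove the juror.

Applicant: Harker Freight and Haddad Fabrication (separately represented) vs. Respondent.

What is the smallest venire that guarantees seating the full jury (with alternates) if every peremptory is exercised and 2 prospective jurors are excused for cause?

Seats to fill: 8 + 1 alternates = 9.
Peremptories — Applicant: 6 + 1×1 + 3 = 10; Respondent: 6 + 1×1 = 7; total 17.
For-cause removals: 2.
Minimum venire: 9 + 17 + 2 = 28.

28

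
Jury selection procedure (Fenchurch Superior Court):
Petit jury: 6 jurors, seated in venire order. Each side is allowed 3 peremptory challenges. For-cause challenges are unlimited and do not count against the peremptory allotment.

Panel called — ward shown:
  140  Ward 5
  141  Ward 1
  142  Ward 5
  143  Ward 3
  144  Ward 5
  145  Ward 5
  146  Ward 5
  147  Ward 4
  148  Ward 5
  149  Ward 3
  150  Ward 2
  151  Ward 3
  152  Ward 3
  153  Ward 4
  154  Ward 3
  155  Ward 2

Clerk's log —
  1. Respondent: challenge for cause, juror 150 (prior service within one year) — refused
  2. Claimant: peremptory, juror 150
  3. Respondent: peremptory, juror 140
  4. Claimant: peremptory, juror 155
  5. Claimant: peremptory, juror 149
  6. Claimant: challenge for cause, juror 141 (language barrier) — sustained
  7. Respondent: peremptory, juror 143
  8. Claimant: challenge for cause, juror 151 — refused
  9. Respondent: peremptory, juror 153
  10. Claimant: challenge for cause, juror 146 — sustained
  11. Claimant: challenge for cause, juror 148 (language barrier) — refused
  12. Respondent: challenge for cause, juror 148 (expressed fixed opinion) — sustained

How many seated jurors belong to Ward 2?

Removed: #140, #141, #143, #146, #148, #149, #150, #153, #155.
Seated jurors 1–6: #142, #144, #145, #147, #151, #152.
None of those are in Ward 2 → 0.

0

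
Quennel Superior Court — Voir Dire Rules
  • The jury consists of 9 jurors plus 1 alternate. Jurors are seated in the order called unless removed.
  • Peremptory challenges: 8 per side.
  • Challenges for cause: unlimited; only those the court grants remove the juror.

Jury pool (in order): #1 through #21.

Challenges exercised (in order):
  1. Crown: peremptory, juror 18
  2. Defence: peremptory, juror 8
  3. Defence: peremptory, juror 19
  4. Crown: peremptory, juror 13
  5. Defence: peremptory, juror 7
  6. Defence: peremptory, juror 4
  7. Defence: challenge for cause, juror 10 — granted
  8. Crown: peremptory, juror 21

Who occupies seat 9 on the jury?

14

Removed: #4, #7, #8, #10, #13, #18, #19, #21.
Seating in order: seats 1–9 → #1, #2, #3, #5, #6, #9, #11, #12, #14; alternates → #15.
So seat 9 is #14.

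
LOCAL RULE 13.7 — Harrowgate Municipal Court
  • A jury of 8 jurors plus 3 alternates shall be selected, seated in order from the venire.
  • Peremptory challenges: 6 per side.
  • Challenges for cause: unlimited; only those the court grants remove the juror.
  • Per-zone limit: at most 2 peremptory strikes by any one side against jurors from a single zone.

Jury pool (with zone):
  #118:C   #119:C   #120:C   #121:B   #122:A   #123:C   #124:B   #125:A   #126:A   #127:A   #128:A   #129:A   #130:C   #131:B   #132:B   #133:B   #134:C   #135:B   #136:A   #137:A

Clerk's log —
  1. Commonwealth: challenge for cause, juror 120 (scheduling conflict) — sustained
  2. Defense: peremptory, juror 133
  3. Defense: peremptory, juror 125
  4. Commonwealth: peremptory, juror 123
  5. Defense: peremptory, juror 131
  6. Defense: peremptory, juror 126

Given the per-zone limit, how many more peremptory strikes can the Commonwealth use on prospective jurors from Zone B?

Commonwealth peremptories so far: #123 — 1 of 6 used, 5 left overall.
Against Zone B: none yet — per-zone cap 2 leaves 2.
Binding limit: min(5, 2) = 2.

2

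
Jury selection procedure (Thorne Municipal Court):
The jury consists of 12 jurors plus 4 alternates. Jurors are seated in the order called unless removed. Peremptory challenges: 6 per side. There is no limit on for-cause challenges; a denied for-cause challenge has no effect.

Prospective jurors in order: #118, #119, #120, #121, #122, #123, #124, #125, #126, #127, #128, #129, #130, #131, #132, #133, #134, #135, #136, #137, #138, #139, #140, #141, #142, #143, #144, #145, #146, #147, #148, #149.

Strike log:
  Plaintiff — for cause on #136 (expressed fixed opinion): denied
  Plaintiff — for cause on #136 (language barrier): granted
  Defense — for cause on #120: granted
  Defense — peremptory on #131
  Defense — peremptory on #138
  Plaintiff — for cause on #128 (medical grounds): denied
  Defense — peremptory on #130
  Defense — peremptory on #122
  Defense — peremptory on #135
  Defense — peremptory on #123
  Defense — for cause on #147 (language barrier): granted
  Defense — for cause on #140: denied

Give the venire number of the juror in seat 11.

Removed: #120, #122, #123, #130, #131, #135, #136, #138, #147. (#128, #140 stay — for-cause denied.)
Seating in order: seats 1–12 → #118, #119, #121, #124, #125, #126, #127, #128, #129, #132, #133, #134; alternates → #137, #139, #140, #141.
So seat 11 is #133.

133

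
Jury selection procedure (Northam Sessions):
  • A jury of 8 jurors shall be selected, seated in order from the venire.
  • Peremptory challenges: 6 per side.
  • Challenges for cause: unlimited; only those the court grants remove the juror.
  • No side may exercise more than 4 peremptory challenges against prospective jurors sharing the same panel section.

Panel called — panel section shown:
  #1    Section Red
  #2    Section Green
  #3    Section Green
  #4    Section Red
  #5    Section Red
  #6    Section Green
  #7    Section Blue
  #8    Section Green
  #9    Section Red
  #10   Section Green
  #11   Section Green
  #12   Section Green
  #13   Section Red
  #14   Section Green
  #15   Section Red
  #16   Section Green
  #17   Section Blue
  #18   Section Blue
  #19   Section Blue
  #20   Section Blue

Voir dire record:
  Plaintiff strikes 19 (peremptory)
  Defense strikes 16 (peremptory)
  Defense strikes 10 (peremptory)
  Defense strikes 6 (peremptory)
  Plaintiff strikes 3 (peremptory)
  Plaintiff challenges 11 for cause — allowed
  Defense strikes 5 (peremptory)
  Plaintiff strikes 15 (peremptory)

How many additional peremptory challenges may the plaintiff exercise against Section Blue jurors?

Plaintiff peremptories so far: #19, #3, #15 — 3 of 6 used, 3 left overall.
Against Section Blue: #19 — 1 used; per-section cap 4 leaves 3.
Binding limit: min(3, 3) = 3.

3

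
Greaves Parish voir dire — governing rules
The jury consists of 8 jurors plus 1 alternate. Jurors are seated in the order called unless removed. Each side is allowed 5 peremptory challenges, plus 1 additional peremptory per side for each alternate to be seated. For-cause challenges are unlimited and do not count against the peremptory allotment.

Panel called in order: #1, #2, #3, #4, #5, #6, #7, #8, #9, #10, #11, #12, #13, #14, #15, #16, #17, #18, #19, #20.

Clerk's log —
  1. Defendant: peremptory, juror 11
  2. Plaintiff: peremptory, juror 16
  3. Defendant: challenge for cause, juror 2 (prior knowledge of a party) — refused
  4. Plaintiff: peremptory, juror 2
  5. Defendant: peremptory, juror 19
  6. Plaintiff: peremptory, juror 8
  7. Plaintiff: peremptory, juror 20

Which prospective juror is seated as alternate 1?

Removed: #2, #8, #11, #16, #19, #20.
Seating in order: seats 1–8 → #1, #3, #4, #5, #6, #7, #9, #10; alternates → #12.
So alternate 1 is #12.

12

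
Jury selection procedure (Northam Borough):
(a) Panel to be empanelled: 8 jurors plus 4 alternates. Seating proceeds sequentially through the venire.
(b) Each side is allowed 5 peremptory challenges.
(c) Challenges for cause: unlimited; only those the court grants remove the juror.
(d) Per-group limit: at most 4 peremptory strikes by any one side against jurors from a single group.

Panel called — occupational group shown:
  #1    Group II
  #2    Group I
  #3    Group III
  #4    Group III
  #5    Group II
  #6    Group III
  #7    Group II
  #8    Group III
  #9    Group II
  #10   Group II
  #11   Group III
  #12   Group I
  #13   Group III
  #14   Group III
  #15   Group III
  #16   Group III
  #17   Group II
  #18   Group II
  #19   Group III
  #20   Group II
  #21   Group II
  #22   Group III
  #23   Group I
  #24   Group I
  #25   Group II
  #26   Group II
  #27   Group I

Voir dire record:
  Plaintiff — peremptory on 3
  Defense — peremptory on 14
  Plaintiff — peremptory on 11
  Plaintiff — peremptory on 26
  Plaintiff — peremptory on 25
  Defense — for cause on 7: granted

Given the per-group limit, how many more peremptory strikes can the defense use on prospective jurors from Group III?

Defense peremptories so far: #14 — 1 of 5 used, 4 left overall.
Against Group III: #14 — 1 used; per-group cap 4 leaves 3.
Binding limit: min(4, 3) = 3.

3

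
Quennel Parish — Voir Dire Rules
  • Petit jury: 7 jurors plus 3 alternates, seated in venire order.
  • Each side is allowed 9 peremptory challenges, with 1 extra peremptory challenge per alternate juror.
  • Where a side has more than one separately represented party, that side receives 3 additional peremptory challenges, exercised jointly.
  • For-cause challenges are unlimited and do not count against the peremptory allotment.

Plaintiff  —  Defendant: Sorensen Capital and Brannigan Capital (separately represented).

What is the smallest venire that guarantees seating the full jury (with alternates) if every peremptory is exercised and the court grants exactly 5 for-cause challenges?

Seats to fill: 7 + 3 alternates = 10.
Peremptories — Plaintiff: 9 + 1×3 = 12; Defendant: 9 + 1×3 + 3 = 15; total 27.
For-cause removals: 5.
Minimum venire: 10 + 27 + 5 = 42.

42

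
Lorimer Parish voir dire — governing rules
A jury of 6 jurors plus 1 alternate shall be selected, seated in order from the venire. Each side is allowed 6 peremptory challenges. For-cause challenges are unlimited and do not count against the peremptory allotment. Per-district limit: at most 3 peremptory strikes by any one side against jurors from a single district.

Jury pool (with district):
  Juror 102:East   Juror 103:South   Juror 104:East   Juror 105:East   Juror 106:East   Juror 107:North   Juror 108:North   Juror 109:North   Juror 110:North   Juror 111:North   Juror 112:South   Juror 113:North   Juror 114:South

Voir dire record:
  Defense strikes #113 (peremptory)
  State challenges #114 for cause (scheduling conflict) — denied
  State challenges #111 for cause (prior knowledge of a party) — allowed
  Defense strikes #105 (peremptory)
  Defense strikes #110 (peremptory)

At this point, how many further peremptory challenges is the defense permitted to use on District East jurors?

2

Defense peremptories so far: #113, #105, #110 — 3 of 6 used, 3 left overall.
Against District East: #105 — 1 used; per-district cap 3 leaves 2.
Binding limit: min(3, 2) = 2.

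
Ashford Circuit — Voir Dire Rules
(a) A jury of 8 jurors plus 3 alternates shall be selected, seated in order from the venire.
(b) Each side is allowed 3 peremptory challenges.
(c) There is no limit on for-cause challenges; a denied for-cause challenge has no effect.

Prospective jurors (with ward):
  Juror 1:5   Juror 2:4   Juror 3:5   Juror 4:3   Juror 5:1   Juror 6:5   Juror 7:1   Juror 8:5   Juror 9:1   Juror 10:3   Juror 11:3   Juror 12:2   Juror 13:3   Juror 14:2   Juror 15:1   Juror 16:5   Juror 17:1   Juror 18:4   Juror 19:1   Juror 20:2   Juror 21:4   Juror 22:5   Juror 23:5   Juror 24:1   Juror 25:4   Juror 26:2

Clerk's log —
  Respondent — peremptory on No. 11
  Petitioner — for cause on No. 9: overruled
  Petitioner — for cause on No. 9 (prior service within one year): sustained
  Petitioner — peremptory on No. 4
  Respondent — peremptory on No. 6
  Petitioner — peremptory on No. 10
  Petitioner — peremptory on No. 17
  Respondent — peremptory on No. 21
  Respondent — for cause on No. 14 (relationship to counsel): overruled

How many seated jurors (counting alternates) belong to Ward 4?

Removed: #4, #6, #9, #10, #11, #17, #21.
Seated (11 incl. alternates): #1, #2, #3, #5, #7, #8, #12, #13, #14, #15, #16.
Of those, in Ward 4: #2 → 1.

1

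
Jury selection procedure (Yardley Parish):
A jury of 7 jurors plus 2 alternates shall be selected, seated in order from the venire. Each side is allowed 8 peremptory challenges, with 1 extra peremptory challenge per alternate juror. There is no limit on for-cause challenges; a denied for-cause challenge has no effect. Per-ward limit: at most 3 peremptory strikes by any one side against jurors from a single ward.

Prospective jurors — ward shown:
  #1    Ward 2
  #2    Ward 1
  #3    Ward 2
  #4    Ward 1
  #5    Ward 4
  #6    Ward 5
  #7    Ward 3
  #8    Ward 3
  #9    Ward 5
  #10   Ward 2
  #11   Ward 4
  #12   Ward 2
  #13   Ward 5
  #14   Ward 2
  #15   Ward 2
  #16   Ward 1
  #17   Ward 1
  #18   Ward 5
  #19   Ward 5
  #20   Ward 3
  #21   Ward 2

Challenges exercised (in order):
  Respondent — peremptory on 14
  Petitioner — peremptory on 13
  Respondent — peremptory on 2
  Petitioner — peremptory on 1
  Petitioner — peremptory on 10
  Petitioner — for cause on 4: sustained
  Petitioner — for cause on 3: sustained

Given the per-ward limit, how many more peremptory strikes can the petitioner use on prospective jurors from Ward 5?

Petitioner peremptories so far: #13, #1, #10 — 3 of 10 used, 7 left overall.
Against Ward 5: #13 — 1 used; per-ward cap 3 leaves 2.
Binding limit: min(7, 2) = 2.

2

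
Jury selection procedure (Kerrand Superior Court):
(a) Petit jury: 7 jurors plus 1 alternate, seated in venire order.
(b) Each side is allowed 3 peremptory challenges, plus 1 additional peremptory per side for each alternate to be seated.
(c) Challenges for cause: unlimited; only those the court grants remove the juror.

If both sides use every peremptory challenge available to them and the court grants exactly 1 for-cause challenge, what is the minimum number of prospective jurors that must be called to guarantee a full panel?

Seats to fill: 7 + 1 alternates = 8.
Peremptories: 3 + 1×1 = 4 per side × 2 sides = 8.
For-cause removals: 1.
Minimum venire: 8 + 8 + 1 = 17.

17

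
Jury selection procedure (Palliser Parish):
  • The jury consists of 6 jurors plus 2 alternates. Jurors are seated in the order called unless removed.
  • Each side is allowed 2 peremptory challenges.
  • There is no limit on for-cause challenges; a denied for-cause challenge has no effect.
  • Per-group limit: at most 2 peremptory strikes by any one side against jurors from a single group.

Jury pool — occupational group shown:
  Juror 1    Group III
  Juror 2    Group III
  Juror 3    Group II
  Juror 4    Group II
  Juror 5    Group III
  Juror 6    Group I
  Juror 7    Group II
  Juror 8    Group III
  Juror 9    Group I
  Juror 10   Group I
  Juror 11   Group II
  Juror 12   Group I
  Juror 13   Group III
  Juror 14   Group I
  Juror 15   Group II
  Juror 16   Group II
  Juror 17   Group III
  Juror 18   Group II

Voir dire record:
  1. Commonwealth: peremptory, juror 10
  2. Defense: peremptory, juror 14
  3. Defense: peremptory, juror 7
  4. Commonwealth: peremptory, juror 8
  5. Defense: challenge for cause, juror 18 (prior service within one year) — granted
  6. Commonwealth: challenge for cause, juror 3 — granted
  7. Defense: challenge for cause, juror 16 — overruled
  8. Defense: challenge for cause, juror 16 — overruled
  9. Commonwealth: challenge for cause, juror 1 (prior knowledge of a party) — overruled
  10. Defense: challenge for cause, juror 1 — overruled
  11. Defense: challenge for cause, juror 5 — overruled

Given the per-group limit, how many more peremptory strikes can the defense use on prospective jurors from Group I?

Defense peremptories so far: #14, #7 — 2 of 2 used, 0 left overall.
Against Group I: #14 — 1 used; per-group cap 2 leaves 1.
Binding limit: min(0, 1) = 0.

0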